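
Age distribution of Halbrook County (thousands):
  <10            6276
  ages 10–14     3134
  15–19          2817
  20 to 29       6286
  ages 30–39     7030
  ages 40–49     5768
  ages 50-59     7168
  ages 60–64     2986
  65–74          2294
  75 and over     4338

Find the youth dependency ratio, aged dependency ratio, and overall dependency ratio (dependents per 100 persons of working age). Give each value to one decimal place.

Youth dependency ratio: 29.4
Old-age dependency ratio: 20.7
Total dependency ratio: 50.0

0–14: 6276 + 3134 = 9410
15–64: 2817 + 6286 + 7030 + 5768 + 7168 + 2986 = 32055
65+: 2294 + 4338 = 6632
Youth dependency ratio = 9410 / 32055 × 100 = 29.4
Old-age dependency ratio = 6632 / 32055 × 100 = 20.7
Total dependency ratio = (9410 + 6632) / 32055 × 100 = 16042 / 32055 × 100 = 50.0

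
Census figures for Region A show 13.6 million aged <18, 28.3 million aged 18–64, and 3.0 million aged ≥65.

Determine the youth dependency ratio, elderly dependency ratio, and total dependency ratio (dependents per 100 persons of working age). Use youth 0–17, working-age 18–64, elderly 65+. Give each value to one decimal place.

Youth dependency ratio = 13.6 / 28.3 × 100 = 48.1
Old-age dependency ratio = 3.0 / 28.3 × 100 = 10.6
Total dependency ratio = (13.6 + 3.0) / 28.3 × 100 = 16.6 / 28.3 × 100 = 58.7

Youth dependency ratio: 48.1
Old-age dependency ratio: 10.6
Total dependency ratio: 58.7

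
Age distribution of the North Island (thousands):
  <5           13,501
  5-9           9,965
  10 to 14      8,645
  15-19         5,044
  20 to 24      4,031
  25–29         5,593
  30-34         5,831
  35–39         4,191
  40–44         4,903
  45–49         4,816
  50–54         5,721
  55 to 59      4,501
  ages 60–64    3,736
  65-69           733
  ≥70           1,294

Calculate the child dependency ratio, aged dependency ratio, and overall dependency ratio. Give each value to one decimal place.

Youth dependency ratio: 66.4
Old-age dependency ratio: 4.2
Total dependency ratio: 70.6

0–14: 13,501 + 9,965 + 8,645 = 32,111
15–64: 5,044 + 4,031 + 5,593 + 5,831 + 4,191 + 4,903 + 4,816 + 5,721 + 4,501 + 3,736 = 48,367
65+: 733 + 1,294 = 2,027
Youth dependency ratio = 32,111 / 48,367 × 100 = 66.4
Old-age dependency ratio = 2,027 / 48,367 × 100 = 4.2
Total dependency ratio = (32,111 + 2,027) / 48,367 × 100 = 34,138 / 48,367 × 100 = 70.6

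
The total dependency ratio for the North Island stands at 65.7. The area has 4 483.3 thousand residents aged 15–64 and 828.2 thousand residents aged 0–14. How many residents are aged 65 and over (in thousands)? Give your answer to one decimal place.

Total dependency ratio = (youth + elderly) / working-age × 100
65.7 = (828.2 + E) / 4 483.3 × 100
⇒ 2 117.3

Aged 65 and over: 2 117.3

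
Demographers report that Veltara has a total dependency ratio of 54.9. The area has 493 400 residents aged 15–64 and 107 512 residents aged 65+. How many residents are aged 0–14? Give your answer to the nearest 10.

Total dependency ratio = (youth + elderly) / working-age × 100
54.9 = (Y + 107 512) / 493 400 × 100
⇒ 163 360

Aged 0–14: 163 360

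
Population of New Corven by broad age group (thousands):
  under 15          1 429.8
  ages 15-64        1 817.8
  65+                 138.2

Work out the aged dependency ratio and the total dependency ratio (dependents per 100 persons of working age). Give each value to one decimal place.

Old-age dependency ratio: 7.6
Total dependency ratio: 86.3

Old-age dependency ratio = 138.2 / 1 817.8 × 100 = 7.6
Total dependency ratio = (1 429.8 + 138.2) / 1 817.8 × 100 = 1 568.0 / 1 817.8 × 100 = 86.3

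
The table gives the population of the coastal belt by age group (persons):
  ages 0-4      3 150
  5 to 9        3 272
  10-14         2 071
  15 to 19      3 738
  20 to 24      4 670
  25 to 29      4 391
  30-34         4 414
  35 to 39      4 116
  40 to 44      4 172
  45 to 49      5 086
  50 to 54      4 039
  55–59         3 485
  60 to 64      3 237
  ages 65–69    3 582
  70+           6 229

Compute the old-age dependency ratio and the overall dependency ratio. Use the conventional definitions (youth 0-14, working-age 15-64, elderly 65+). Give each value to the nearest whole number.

Old-age dependency ratio: 24
Total dependency ratio: 44

0–14: 3 150 + 3 272 + 2 071 = 8 493
15–64: 3 738 + 4 670 + 4 391 + 4 414 + 4 116 + 4 172 + 5 086 + 4 039 + 3 485 + 3 237 = 41 348
65+: 3 582 + 6 229 = 9 811
Old-age dependency ratio = 9 811 / 41 348 × 100 = 24
Total dependency ratio = (8 493 + 9 811) / 41 348 × 100 = 18 304 / 41 348 × 100 = 44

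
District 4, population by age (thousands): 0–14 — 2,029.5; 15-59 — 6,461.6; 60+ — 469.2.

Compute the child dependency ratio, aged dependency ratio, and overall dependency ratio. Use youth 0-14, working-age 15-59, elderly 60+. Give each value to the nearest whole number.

Youth dependency ratio = 2,029.5 / 6,461.6 × 100 = 31
Old-age dependency ratio = 469.2 / 6,461.6 × 100 = 7
Total dependency ratio = (2,029.5 + 469.2) / 6,461.6 × 100 = 2,498.7 / 6,461.6 × 100 = 39

Youth dependency ratio: 31
Old-age dependency ratio: 7
Total dependency ratio: 39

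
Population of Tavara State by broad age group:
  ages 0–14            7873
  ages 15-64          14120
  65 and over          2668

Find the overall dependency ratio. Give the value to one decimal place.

Total dependency ratio = (7873 + 2668) / 14120 × 100 = 10541 / 14120 × 100 = 74.7

Total dependency ratio: 74.7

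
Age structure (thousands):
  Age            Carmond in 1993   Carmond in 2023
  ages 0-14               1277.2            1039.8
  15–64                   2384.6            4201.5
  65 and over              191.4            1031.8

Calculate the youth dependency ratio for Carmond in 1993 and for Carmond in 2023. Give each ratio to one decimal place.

Carmond in 1993: 53.6
Carmond in 2023: 24.7

Carmond in 1993: 1277.2 / 2384.6 × 100 = 53.6
Carmond in 2023: 1039.8 / 4201.5 × 100 = 24.7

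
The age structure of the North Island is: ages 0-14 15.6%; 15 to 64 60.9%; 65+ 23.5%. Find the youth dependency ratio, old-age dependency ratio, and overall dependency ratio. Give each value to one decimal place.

Youth dependency ratio: 25.6
Old-age dependency ratio: 38.6
Total dependency ratio: 64.2

Youth dependency ratio = 15.6 / 60.9 × 100 = 25.6
Old-age dependency ratio = 23.5 / 60.9 × 100 = 38.6
Total dependency ratio = (15.6 + 23.5) / 60.9 × 100 = 39.1 / 60.9 × 100 = 64.2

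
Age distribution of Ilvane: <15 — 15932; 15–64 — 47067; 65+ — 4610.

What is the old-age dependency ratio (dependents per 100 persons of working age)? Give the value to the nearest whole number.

Old-age dependency ratio: 10

Old-age dependency ratio = 4610 / 47067 × 100 = 10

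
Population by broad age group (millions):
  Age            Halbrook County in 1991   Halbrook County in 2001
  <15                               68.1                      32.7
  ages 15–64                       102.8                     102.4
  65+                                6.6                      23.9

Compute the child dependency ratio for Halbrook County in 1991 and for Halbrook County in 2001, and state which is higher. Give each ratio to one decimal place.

Halbrook County in 1991: 66.2
Halbrook County in 2001: 31.9
Higher: Halbrook County in 1991

Halbrook County in 1991: 68.1 / 102.8 × 100 = 66.2
Halbrook County in 2001: 32.7 / 102.4 × 100 = 31.9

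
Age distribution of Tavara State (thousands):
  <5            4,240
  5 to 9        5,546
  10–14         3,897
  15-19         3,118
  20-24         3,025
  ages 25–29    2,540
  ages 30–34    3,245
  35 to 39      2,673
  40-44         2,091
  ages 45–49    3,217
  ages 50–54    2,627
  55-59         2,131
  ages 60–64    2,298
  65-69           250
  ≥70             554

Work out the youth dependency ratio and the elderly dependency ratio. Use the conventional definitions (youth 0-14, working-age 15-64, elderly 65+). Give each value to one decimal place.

Youth dependency ratio: 50.7
Old-age dependency ratio: 3.0

0–14: 4,240 + 5,546 + 3,897 = 13,683
15–64: 3,118 + 3,025 + 2,540 + 3,245 + 2,673 + 2,091 + 3,217 + 2,627 + 2,131 + 2,298 = 26,965
65+: 250 + 554 = 804
Youth dependency ratio = 13,683 / 26,965 × 100 = 50.7
Old-age dependency ratio = 804 / 26,965 × 100 = 3.0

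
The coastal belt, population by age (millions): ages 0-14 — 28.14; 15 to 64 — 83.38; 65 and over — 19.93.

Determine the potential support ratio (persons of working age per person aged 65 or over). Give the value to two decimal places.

Potential support ratio: 4.18

Potential support ratio = 83.38 / 19.93 = 4.18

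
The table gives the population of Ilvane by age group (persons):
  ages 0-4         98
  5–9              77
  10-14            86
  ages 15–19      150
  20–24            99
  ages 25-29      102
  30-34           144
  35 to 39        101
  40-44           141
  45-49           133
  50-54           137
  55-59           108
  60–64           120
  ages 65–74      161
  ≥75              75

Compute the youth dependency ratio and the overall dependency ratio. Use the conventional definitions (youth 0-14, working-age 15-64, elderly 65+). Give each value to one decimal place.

Youth dependency ratio: 21.1
Total dependency ratio: 40.2

0–14: 98 + 77 + 86 = 261
15–64: 150 + 99 + 102 + 144 + 101 + 141 + 133 + 137 + 108 + 120 = 1 235
65+: 161 + 75 = 236
Youth dependency ratio = 261 / 1 235 × 100 = 21.1
Total dependency ratio = (261 + 236) / 1 235 × 100 = 497 / 1 235 × 100 = 40.2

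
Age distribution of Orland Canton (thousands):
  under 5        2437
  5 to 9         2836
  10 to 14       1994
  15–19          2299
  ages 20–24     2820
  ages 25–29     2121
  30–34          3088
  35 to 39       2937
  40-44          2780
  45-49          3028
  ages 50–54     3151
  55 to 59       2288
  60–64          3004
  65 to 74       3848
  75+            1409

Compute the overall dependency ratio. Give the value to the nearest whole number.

Total dependency ratio: 46

0–14: 2437 + 2836 + 1994 = 7267
15–64: 2299 + 2820 + 2121 + 3088 + 2937 + 2780 + 3028 + 3151 + 2288 + 3004 = 27516
65+: 3848 + 1409 = 5257
Total dependency ratio = (7267 + 5257) / 27516 × 100 = 12524 / 27516 × 100 = 46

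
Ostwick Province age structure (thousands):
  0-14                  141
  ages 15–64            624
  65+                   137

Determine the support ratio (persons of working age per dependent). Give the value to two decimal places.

Support ratio: 2.24

Support ratio = 624 / (141 + 137) = 624 / 278 = 2.24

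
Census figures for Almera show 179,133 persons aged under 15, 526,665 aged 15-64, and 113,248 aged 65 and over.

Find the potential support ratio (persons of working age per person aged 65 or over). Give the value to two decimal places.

Potential support ratio = 526,665 / 113,248 = 4.65

Potential support ratio: 4.65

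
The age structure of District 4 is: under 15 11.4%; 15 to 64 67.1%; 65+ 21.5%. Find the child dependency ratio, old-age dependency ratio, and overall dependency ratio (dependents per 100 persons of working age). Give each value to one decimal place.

Youth dependency ratio = 11.4 / 67.1 × 100 = 17.0
Old-age dependency ratio = 21.5 / 67.1 × 100 = 32.0
Total dependency ratio = (11.4 + 21.5) / 67.1 × 100 = 32.9 / 67.1 × 100 = 49.0

Youth dependency ratio: 17.0
Old-age dependency ratio: 32.0
Total dependency ratio: 49.0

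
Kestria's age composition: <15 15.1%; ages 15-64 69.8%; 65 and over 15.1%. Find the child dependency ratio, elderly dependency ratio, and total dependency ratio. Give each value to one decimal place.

Youth dependency ratio: 21.6
Old-age dependency ratio: 21.6
Total dependency ratio: 43.3

Youth dependency ratio = 15.1 / 69.8 × 100 = 21.6
Old-age dependency ratio = 15.1 / 69.8 × 100 = 21.6
Total dependency ratio = (15.1 + 15.1) / 69.8 × 100 = 30.2 / 69.8 × 100 = 43.3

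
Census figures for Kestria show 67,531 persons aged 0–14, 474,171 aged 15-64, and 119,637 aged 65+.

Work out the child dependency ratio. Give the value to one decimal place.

Youth dependency ratio: 14.2

Youth dependency ratio = 67,531 / 474,171 × 100 = 14.2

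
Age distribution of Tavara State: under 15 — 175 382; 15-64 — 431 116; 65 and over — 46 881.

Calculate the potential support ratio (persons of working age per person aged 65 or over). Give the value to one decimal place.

Potential support ratio = 431 116 / 46 881 = 9.2

Potential support ratio: 9.2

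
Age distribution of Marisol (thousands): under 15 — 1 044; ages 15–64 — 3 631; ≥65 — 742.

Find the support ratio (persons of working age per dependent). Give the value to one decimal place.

Support ratio = 3 631 / (1 044 + 742) = 3 631 / 1 786 = 2.0

Support ratio: 2.0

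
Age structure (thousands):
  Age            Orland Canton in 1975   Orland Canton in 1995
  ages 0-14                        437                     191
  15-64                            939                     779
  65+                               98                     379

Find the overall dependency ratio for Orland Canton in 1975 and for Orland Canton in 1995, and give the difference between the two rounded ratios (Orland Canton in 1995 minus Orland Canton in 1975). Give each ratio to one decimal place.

Orland Canton in 1975: 57.0
Orland Canton in 1995: 73.2
Difference: +16.2

Orland Canton in 1975: (437 + 98) / 939 × 100 = 535 / 939 × 100 = 57.0
Orland Canton in 1995: (191 + 379) / 779 × 100 = 570 / 779 × 100 = 73.2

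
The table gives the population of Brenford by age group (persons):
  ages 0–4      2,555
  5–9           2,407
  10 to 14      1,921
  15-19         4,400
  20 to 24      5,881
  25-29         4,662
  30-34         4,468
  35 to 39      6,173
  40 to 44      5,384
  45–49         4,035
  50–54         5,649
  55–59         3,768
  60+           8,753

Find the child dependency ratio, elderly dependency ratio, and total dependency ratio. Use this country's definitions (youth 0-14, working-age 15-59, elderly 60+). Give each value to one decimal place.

0–14: 2,555 + 2,407 + 1,921 = 6,883
15–59: 4,400 + 5,881 + 4,662 + 4,468 + 6,173 + 5,384 + 4,035 + 5,649 + 3,768 = 44,420
60+: 8,753
Youth dependency ratio = 6,883 / 44,420 × 100 = 15.5
Old-age dependency ratio = 8,753 / 44,420 × 100 = 19.7
Total dependency ratio = (6,883 + 8,753) / 44,420 × 100 = 15,636 / 44,420 × 100 = 35.2

Youth dependency ratio: 15.5
Old-age dependency ratio: 19.7
Total dependency ratio: 35.2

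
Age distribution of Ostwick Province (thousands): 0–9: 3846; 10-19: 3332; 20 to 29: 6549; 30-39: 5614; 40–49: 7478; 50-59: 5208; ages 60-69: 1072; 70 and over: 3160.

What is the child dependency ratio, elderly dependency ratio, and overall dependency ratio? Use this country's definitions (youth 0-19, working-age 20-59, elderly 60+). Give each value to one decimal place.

0–19: 3846 + 3332 = 7178
20–59: 6549 + 5614 + 7478 + 5208 = 24849
60+: 1072 + 3160 = 4232
Youth dependency ratio = 7178 / 24849 × 100 = 28.9
Old-age dependency ratio = 4232 / 24849 × 100 = 17.0
Total dependency ratio = (7178 + 4232) / 24849 × 100 = 11410 / 24849 × 100 = 45.9

Youth dependency ratio: 28.9
Old-age dependency ratio: 17.0
Total dependency ratio: 45.9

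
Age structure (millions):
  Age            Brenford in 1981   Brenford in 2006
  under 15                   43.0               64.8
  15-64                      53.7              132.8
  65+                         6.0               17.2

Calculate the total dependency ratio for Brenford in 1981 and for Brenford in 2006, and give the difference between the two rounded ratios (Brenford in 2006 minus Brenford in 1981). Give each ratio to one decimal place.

Brenford in 1981: (43.0 + 6.0) / 53.7 × 100 = 49.0 / 53.7 × 100 = 91.2
Brenford in 2006: (64.8 + 17.2) / 132.8 × 100 = 82.0 / 132.8 × 100 = 61.7

Brenford in 1981: 91.2
Brenford in 2006: 61.7
Difference: -29.5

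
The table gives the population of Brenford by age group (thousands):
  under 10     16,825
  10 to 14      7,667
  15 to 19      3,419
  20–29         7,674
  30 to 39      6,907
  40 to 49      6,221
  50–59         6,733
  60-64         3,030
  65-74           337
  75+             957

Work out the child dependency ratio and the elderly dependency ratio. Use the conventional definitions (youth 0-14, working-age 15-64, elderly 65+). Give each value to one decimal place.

Youth dependency ratio: 72.1
Old-age dependency ratio: 3.8

0–14: 16,825 + 7,667 = 24,492
15–64: 3,419 + 7,674 + 6,907 + 6,221 + 6,733 + 3,030 = 33,984
65+: 337 + 957 = 1,294
Youth dependency ratio = 24,492 / 33,984 × 100 = 72.1
Old-age dependency ratio = 1,294 / 33,984 × 100 = 3.8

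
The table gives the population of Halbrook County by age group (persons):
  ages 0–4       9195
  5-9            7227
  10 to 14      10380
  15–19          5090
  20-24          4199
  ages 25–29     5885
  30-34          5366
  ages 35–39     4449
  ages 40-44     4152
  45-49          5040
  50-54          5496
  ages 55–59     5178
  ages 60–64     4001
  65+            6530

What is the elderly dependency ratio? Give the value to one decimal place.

0–14: 9195 + 7227 + 10380 = 26802
15–64: 5090 + 4199 + 5885 + 5366 + 4449 + 4152 + 5040 + 5496 + 5178 + 4001 = 48856
65+: 6530
Old-age dependency ratio = 6530 / 48856 × 100 = 13.4

Old-age dependency ratio: 13.4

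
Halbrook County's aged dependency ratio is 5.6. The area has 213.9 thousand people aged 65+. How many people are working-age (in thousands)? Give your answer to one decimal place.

Old-age dependency ratio = elderly / working-age × 100
5.6 = 213.9 / W × 100
⇒ 3,819.6

Working-age: 3,819.6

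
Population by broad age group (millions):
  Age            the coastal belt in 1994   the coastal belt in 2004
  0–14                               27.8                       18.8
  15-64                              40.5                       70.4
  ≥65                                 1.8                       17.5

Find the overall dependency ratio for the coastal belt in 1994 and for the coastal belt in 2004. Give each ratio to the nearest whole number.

the coastal belt in 1994: (27.8 + 1.8) / 40.5 × 100 = 29.6 / 40.5 × 100 = 73
the coastal belt in 2004: (18.8 + 17.5) / 70.4 × 100 = 36.3 / 70.4 × 100 = 52

the coastal belt in 1994: 73
the coastal belt in 2004: 52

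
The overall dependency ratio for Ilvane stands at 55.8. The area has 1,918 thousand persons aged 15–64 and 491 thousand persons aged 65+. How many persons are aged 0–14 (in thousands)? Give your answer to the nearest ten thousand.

Total dependency ratio = (youth + elderly) / working-age × 100
55.8 = (Y + 491) / 1,918 × 100
⇒ 580

Aged 0–14: 580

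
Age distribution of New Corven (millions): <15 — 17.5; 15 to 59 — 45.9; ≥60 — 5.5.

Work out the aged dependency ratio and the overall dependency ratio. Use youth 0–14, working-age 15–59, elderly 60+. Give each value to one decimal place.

Old-age dependency ratio: 12.0
Total dependency ratio: 50.1

Old-age dependency ratio = 5.5 / 45.9 × 100 = 12.0
Total dependency ratio = (17.5 + 5.5) / 45.9 × 100 = 23.0 / 45.9 × 100 = 50.1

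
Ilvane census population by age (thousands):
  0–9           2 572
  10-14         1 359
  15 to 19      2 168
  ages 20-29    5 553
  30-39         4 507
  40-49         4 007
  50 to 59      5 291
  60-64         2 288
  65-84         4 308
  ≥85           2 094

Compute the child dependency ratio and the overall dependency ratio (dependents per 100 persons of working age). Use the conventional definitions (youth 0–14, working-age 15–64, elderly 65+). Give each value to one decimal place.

0–14: 2 572 + 1 359 = 3 931
15–64: 2 168 + 5 553 + 4 507 + 4 007 + 5 291 + 2 288 = 23 814
65+: 4 308 + 2 094 = 6 402
Youth dependency ratio = 3 931 / 23 814 × 100 = 16.5
Total dependency ratio = (3 931 + 6 402) / 23 814 × 100 = 10 333 / 23 814 × 100 = 43.4

Youth dependency ratio: 16.5
Total dependency ratio: 43.4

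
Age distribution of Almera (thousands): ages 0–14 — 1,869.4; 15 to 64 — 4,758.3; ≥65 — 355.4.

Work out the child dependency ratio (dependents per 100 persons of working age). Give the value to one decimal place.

Youth dependency ratio = 1,869.4 / 4,758.3 × 100 = 39.3

Youth dependency ratio: 39.3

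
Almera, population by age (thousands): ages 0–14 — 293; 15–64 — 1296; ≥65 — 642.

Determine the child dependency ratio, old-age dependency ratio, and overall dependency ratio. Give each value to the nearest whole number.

Youth dependency ratio: 23
Old-age dependency ratio: 50
Total dependency ratio: 72

Youth dependency ratio = 293 / 1296 × 100 = 23
Old-age dependency ratio = 642 / 1296 × 100 = 50
Total dependency ratio = (293 + 642) / 1296 × 100 = 935 / 1296 × 100 = 72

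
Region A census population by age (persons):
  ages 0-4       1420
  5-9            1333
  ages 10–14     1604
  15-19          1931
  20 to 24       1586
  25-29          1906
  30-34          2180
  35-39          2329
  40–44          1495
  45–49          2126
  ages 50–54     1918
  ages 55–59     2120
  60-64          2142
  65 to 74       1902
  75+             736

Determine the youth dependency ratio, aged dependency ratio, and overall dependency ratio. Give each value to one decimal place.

Youth dependency ratio: 22.1
Old-age dependency ratio: 13.4
Total dependency ratio: 35.4

0–14: 1420 + 1333 + 1604 = 4357
15–64: 1931 + 1586 + 1906 + 2180 + 2329 + 1495 + 2126 + 1918 + 2120 + 2142 = 19733
65+: 1902 + 736 = 2638
Youth dependency ratio = 4357 / 19733 × 100 = 22.1
Old-age dependency ratio = 2638 / 19733 × 100 = 13.4
Total dependency ratio = (4357 + 2638) / 19733 × 100 = 6995 / 19733 × 100 = 35.4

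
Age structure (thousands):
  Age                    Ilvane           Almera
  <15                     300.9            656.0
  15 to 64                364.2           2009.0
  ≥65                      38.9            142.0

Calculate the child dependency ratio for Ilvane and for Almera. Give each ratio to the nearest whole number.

Ilvane: 300.9 / 364.2 × 100 = 83
Almera: 656.0 / 2009.0 × 100 = 33

Ilvane: 83
Almera: 33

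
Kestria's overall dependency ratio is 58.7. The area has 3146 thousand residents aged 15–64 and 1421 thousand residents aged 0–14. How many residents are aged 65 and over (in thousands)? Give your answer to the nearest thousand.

Aged 65 and over: 426

Total dependency ratio = (youth + elderly) / working-age × 100
58.7 = (1421 + E) / 3146 × 100
⇒ 426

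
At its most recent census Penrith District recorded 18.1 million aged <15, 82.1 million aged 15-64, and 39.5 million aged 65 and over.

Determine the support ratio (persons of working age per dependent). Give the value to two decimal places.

Support ratio = 82.1 / (18.1 + 39.5) = 82.1 / 57.6 = 1.43

Support ratio: 1.43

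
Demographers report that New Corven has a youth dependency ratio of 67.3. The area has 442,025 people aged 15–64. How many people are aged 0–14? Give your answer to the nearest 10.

Aged 0–14: 297,480

Youth dependency ratio = youth / working-age × 100
67.3 = Y / 442,025 × 100
⇒ 297,480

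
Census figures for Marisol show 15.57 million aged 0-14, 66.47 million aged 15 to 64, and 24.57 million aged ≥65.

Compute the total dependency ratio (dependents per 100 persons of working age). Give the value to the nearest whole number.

Total dependency ratio: 60

Total dependency ratio = (15.57 + 24.57) / 66.47 × 100 = 40.14 / 66.47 × 100 = 60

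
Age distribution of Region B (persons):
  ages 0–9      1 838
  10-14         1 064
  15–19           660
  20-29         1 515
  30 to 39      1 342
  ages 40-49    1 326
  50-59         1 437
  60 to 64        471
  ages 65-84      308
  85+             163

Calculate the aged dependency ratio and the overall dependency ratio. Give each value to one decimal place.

0–14: 1 838 + 1 064 = 2 902
15–64: 660 + 1 515 + 1 342 + 1 326 + 1 437 + 471 = 6 751
65+: 308 + 163 = 471
Old-age dependency ratio = 471 / 6 751 × 100 = 7.0
Total dependency ratio = (2 902 + 471) / 6 751 × 100 = 3 373 / 6 751 × 100 = 50.0

Old-age dependency ratio: 7.0
Total dependency ratio: 50.0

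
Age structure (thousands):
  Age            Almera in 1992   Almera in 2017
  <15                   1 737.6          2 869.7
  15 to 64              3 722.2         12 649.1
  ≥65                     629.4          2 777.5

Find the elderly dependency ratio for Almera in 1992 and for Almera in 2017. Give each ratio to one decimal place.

Almera in 1992: 629.4 / 3 722.2 × 100 = 16.9
Almera in 2017: 2 777.5 / 12 649.1 × 100 = 22.0

Almera in 1992: 16.9
Almera in 2017: 22.0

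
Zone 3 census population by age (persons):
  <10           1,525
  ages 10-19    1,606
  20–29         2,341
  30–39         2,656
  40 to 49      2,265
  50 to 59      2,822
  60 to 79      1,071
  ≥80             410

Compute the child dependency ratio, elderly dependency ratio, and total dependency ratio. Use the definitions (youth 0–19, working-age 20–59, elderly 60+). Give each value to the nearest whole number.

0–19: 1,525 + 1,606 = 3,131
20–59: 2,341 + 2,656 + 2,265 + 2,822 = 10,084
60+: 1,071 + 410 = 1,481
Youth dependency ratio = 3,131 / 10,084 × 100 = 31
Old-age dependency ratio = 1,481 / 10,084 × 100 = 15
Total dependency ratio = (3,131 + 1,481) / 10,084 × 100 = 4,612 / 10,084 × 100 = 46

Youth dependency ratio: 31
Old-age dependency ratio: 15
Total dependency ratio: 46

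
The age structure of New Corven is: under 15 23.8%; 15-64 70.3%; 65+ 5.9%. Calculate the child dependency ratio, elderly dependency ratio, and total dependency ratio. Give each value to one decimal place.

Youth dependency ratio: 33.9
Old-age dependency ratio: 8.4
Total dependency ratio: 42.2

Youth dependency ratio = 23.8 / 70.3 × 100 = 33.9
Old-age dependency ratio = 5.9 / 70.3 × 100 = 8.4
Total dependency ratio = (23.8 + 5.9) / 70.3 × 100 = 29.7 / 70.3 × 100 = 42.2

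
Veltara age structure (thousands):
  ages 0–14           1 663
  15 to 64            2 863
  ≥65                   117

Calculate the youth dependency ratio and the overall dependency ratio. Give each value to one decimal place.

Youth dependency ratio = 1 663 / 2 863 × 100 = 58.1
Total dependency ratio = (1 663 + 117) / 2 863 × 100 = 1 780 / 2 863 × 100 = 62.2

Youth dependency ratio: 58.1
Total dependency ratio: 62.2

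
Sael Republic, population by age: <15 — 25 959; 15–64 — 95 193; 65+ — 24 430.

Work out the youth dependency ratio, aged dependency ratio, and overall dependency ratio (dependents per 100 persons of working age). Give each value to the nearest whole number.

Youth dependency ratio: 27
Old-age dependency ratio: 26
Total dependency ratio: 53

Youth dependency ratio = 25 959 / 95 193 × 100 = 27
Old-age dependency ratio = 24 430 / 95 193 × 100 = 26
Total dependency ratio = (25 959 + 24 430) / 95 193 × 100 = 50 389 / 95 193 × 100 = 53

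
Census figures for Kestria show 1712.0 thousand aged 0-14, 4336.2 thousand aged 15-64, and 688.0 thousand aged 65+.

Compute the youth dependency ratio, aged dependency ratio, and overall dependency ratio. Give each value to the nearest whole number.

Youth dependency ratio: 39
Old-age dependency ratio: 16
Total dependency ratio: 55

Youth dependency ratio = 1712.0 / 4336.2 × 100 = 39
Old-age dependency ratio = 688.0 / 4336.2 × 100 = 16
Total dependency ratio = (1712.0 + 688.0) / 4336.2 × 100 = 2400.0 / 4336.2 × 100 = 55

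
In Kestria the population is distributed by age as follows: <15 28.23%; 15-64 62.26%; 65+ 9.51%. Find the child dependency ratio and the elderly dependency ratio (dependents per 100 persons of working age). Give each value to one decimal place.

Youth dependency ratio = 28.23 / 62.26 × 100 = 45.3
Old-age dependency ratio = 9.51 / 62.26 × 100 = 15.3

Youth dependency ratio: 45.3
Old-age dependency ratio: 15.3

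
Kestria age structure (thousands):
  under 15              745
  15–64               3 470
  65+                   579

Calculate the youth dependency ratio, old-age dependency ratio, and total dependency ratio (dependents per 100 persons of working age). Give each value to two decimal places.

Youth dependency ratio = 745 / 3 470 × 100 = 21.47
Old-age dependency ratio = 579 / 3 470 × 100 = 16.69
Total dependency ratio = (745 + 579) / 3 470 × 100 = 1 324 / 3 470 × 100 = 38.16

Youth dependency ratio: 21.47
Old-age dependency ratio: 16.69
Total dependency ratio: 38.16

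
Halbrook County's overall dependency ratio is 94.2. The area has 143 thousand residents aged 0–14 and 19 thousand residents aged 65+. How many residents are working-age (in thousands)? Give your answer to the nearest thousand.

Total dependency ratio = (youth + elderly) / working-age × 100
94.2 = (143 + 19) / W × 100
⇒ 172

Working-age: 172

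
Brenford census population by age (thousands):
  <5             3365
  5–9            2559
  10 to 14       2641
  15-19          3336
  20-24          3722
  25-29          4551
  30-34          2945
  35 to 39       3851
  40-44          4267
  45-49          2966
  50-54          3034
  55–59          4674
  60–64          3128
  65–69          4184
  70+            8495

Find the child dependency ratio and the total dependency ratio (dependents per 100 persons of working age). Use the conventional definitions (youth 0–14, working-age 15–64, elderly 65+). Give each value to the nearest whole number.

Youth dependency ratio: 23
Total dependency ratio: 58

0–14: 3365 + 2559 + 2641 = 8565
15–64: 3336 + 3722 + 4551 + 2945 + 3851 + 4267 + 2966 + 3034 + 4674 + 3128 = 36474
65+: 4184 + 8495 = 12679
Youth dependency ratio = 8565 / 36474 × 100 = 23
Total dependency ratio = (8565 + 12679) / 36474 × 100 = 21244 / 36474 × 100 = 58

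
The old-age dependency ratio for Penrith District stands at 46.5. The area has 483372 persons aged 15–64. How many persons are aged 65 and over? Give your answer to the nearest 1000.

Old-age dependency ratio = elderly / working-age × 100
46.5 = E / 483372 × 100
⇒ 225000

Aged 65 and over: 225000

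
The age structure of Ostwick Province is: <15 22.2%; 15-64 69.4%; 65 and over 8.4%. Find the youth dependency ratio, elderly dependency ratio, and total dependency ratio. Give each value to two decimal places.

Youth dependency ratio: 31.99
Old-age dependency ratio: 12.10
Total dependency ratio: 44.09

Youth dependency ratio = 22.2 / 69.4 × 100 = 31.99
Old-age dependency ratio = 8.4 / 69.4 × 100 = 12.10
Total dependency ratio = (22.2 + 8.4) / 69.4 × 100 = 30.6 / 69.4 × 100 = 44.09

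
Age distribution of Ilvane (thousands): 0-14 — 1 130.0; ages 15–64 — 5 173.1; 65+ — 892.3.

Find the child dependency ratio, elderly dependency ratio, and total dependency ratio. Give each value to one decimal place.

Youth dependency ratio: 21.8
Old-age dependency ratio: 17.2
Total dependency ratio: 39.1

Youth dependency ratio = 1 130.0 / 5 173.1 × 100 = 21.8
Old-age dependency ratio = 892.3 / 5 173.1 × 100 = 17.2
Total dependency ratio = (1 130.0 + 892.3) / 5 173.1 × 100 = 2 022.3 / 5 173.1 × 100 = 39.1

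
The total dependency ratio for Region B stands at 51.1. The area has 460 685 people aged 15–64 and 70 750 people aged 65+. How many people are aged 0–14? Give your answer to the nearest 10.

Total dependency ratio = (youth + elderly) / working-age × 100
51.1 = (Y + 70 750) / 460 685 × 100
⇒ 164 660

Aged 0–14: 164 660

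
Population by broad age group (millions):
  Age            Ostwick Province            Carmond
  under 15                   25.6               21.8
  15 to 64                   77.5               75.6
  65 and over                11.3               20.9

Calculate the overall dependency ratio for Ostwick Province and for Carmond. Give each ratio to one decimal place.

Ostwick Province: 47.6
Carmond: 56.5

Ostwick Province: (25.6 + 11.3) / 77.5 × 100 = 36.9 / 77.5 × 100 = 47.6
Carmond: (21.8 + 20.9) / 75.6 × 100 = 42.7 / 75.6 × 100 = 56.5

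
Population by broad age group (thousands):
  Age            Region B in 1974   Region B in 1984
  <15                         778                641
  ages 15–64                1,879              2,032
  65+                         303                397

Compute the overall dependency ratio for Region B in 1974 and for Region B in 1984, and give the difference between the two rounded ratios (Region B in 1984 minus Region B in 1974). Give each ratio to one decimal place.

Region B in 1974: 57.5
Region B in 1984: 51.1
Difference: -6.4

Region B in 1974: (778 + 303) / 1,879 × 100 = 1,081 / 1,879 × 100 = 57.5
Region B in 1984: (641 + 397) / 2,032 × 100 = 1,038 / 2,032 × 100 = 51.1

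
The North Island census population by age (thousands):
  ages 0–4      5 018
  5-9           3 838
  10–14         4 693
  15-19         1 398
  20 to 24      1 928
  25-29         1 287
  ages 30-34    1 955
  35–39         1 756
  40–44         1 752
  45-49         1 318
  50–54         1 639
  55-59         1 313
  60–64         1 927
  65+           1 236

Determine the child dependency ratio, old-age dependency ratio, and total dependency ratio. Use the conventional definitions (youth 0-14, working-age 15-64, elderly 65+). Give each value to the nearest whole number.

0–14: 5 018 + 3 838 + 4 693 = 13 549
15–64: 1 398 + 1 928 + 1 287 + 1 955 + 1 756 + 1 752 + 1 318 + 1 639 + 1 313 + 1 927 = 16 273
65+: 1 236
Youth dependency ratio = 13 549 / 16 273 × 100 = 83
Old-age dependency ratio = 1 236 / 16 273 × 100 = 8
Total dependency ratio = (13 549 + 1 236) / 16 273 × 100 = 14 785 / 16 273 × 100 = 91

Youth dependency ratio: 83
Old-age dependency ratio: 8
Total dependency ratio: 91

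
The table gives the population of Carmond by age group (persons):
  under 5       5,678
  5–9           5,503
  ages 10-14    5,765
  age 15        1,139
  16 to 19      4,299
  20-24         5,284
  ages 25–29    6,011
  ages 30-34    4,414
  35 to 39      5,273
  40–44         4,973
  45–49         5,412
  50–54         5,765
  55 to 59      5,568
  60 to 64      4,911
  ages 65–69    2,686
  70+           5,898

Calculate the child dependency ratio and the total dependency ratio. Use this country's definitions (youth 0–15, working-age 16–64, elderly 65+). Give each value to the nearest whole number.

0–15: 5,678 + 5,503 + 5,765 + 1,139 = 18,085
16–64: 4,299 + 5,284 + 6,011 + 4,414 + 5,273 + 4,973 + 5,412 + 5,765 + 5,568 + 4,911 = 51,910
65+: 2,686 + 5,898 = 8,584
Youth dependency ratio = 18,085 / 51,910 × 100 = 35
Total dependency ratio = (18,085 + 8,584) / 51,910 × 100 = 26,669 / 51,910 × 100 = 51

Youth dependency ratio: 35
Total dependency ratio: 51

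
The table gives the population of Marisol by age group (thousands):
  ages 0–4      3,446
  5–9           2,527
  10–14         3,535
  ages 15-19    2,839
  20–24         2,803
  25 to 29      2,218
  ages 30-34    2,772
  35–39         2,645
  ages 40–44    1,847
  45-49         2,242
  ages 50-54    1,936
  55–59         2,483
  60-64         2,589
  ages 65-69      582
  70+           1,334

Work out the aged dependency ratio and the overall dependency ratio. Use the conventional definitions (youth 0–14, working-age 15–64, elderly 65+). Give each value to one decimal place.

Old-age dependency ratio: 7.9
Total dependency ratio: 46.9

0–14: 3,446 + 2,527 + 3,535 = 9,508
15–64: 2,839 + 2,803 + 2,218 + 2,772 + 2,645 + 1,847 + 2,242 + 1,936 + 2,483 + 2,589 = 24,374
65+: 582 + 1,334 = 1,916
Old-age dependency ratio = 1,916 / 24,374 × 100 = 7.9
Total dependency ratio = (9,508 + 1,916) / 24,374 × 100 = 11,424 / 24,374 × 100 = 46.9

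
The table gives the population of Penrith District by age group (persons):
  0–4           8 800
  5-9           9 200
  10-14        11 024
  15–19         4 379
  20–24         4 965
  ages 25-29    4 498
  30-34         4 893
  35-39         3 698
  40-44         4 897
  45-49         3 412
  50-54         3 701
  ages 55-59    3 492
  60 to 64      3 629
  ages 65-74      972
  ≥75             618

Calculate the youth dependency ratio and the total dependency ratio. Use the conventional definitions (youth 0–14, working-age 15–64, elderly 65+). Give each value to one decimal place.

Youth dependency ratio: 69.8
Total dependency ratio: 73.7

0–14: 8 800 + 9 200 + 11 024 = 29 024
15–64: 4 379 + 4 965 + 4 498 + 4 893 + 3 698 + 4 897 + 3 412 + 3 701 + 3 492 + 3 629 = 41 564
65+: 972 + 618 = 1 590
Youth dependency ratio = 29 024 / 41 564 × 100 = 69.8
Total dependency ratio = (29 024 + 1 590) / 41 564 × 100 = 30 614 / 41 564 × 100 = 73.7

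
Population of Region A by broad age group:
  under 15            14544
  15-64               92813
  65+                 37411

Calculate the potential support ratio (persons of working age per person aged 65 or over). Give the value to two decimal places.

Potential support ratio = 92813 / 37411 = 2.48

Potential support ratio: 2.48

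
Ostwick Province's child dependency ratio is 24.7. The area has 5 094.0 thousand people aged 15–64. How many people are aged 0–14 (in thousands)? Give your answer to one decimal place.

Aged 0–14: 1 258.2

Youth dependency ratio = youth / working-age × 100
24.7 = Y / 5 094.0 × 100
⇒ 1 258.2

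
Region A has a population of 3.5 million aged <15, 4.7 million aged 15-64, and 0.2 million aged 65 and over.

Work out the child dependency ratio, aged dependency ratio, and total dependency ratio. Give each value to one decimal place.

Youth dependency ratio: 74.5
Old-age dependency ratio: 4.3
Total dependency ratio: 78.7

Youth dependency ratio = 3.5 / 4.7 × 100 = 74.5
Old-age dependency ratio = 0.2 / 4.7 × 100 = 4.3
Total dependency ratio = (3.5 + 0.2) / 4.7 × 100 = 3.7 / 4.7 × 100 = 78.7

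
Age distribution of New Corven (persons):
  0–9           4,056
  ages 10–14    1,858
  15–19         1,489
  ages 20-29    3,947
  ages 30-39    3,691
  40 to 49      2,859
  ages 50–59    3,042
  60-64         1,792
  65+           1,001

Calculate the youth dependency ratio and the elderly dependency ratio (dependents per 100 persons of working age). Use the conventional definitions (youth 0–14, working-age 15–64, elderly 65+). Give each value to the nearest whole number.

0–14: 4,056 + 1,858 = 5,914
15–64: 1,489 + 3,947 + 3,691 + 2,859 + 3,042 + 1,792 = 16,820
65+: 1,001
Youth dependency ratio = 5,914 / 16,820 × 100 = 35
Old-age dependency ratio = 1,001 / 16,820 × 100 = 6

Youth dependency ratio: 35
Old-age dependency ratio: 6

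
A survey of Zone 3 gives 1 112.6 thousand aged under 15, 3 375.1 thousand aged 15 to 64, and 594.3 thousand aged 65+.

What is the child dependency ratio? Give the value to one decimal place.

Youth dependency ratio = 1 112.6 / 3 375.1 × 100 = 33.0

Youth dependency ratio: 33.0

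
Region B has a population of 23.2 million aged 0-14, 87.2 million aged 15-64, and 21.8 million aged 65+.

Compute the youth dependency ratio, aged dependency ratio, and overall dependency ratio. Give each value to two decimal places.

Youth dependency ratio = 23.2 / 87.2 × 100 = 26.61
Old-age dependency ratio = 21.8 / 87.2 × 100 = 25.00
Total dependency ratio = (23.2 + 21.8) / 87.2 × 100 = 45.0 / 87.2 × 100 = 51.61

Youth dependency ratio: 26.61
Old-age dependency ratio: 25.00
Total dependency ratio: 51.61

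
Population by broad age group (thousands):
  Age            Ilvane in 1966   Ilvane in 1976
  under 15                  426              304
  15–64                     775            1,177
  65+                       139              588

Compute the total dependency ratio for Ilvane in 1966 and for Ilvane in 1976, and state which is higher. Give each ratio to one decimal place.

Ilvane in 1966: 72.9
Ilvane in 1976: 75.8
Higher: Ilvane in 1976

Ilvane in 1966: (426 + 139) / 775 × 100 = 565 / 775 × 100 = 72.9
Ilvane in 1976: (304 + 588) / 1,177 × 100 = 892 / 1,177 × 100 = 75.8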